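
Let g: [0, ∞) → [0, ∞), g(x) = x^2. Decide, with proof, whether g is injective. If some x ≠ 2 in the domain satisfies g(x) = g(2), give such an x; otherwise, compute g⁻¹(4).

On [0, ∞), x ↦ x^2 is strictly increasing, so g(u) = g(v) forces u = v. So g is injective.
Since x ↦ x^2 is strictly increasing on [0, ∞), it is injective there, so no x ≠ 2 in the domain has g(x) = g(2). We therefore compute g⁻¹(4) = 4^{1/2} = 2 (indeed 2^2 = 4).

2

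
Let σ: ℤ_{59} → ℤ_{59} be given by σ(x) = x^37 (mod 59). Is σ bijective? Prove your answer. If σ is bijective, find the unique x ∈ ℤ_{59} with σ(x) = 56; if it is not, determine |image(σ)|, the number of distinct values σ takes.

Since 59 is prime, the nonzero elements of ℤ_{59} form a cyclic group of order 58.
As gcd(37, 58) = 1, raising to the 37th power is a bijection on this group: if s^37 ≡ t^37 then (st^{−1})^37 = 1, and the only element of order dividing gcd(37, 58) = 1 is 1, so s = t.
With σ(0) = 0 this makes σ injective on all of ℤ_{59}, hence bijective (finite equal-size domain and codomain). In particular σ is bijective.
Since σ is bijective, we find the preimage of 56. The inverse of x ↦ x^37 on (ℤ_{59})^× is x ↦ x^11, because 37·11 = 407 = 7·58 + 1 ≡ 1 (mod 58) and x^{58} = 1 for x ≠ 0 (Fermat). So σ⁻¹(56) = 56^11 mod 59.
Repeated squaring mod 59: 56^1 ≡ 56, 56^2 ≡ 56² = 3136 ≡ 9, 56^4 ≡ 9² = 81 ≡ 22, 56^8 ≡ 22² = 484 ≡ 12. Since 11 = 8 + 2 + 1, 56^11 ≡ 12·9·56: 12·9 = 108 ≡ 49, then 49·56 = 2744 ≡ 30. So 56^11 ≡ 30 (mod 59).
Hence σ⁻¹(56) = 30.

30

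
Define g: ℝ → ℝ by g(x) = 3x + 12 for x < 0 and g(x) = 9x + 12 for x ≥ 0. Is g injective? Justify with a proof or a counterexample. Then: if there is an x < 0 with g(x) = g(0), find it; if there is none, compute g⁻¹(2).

Both pieces are strictly increasing (slopes 3 and 9), so each is injective on its own interval.
The left piece maps (−∞, 0) onto (−∞, 12); the right piece maps [0, ∞) onto [12, ∞).
These images are disjoint, so no value is attained by both pieces. Thus g is injective.
Because the two images are disjoint, no x < 0 has g(x) = g(0), so we compute g⁻¹(2): 2 lies in (−∞, 12), so solve 3x + 12 = 2: x = (2 − 12)/3 = −10/3.

-10/3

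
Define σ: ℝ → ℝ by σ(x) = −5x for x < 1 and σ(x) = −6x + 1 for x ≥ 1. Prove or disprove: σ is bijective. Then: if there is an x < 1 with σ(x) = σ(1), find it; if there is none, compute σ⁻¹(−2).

Both pieces are strictly decreasing (slopes −5 and −6), so each is injective on its own interval.
The left piece maps (−∞, 1) onto (−5, ∞); the right piece maps [1, ∞) onto (−∞, −5].
Since −5 = −5, the images partition ℝ: σ is injective and surjective, hence bijective.
Because the two images are disjoint, no x < 1 has σ(x) = σ(1), so we compute σ⁻¹(−2): −2 lies in (−5, ∞), so solve −5x = −2: x = (−2 − 0)/(−5) = 2/5.

2/5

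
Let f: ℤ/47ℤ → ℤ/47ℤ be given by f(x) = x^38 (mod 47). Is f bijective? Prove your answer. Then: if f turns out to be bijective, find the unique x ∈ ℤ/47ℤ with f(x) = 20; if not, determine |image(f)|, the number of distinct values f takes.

24

f(23): Repeated squaring mod 47: 23^1 ≡ 23, 23^2 ≡ 23² = 529 ≡ 12, 23^4 ≡ 12² = 144 ≡ 3, 23^8 ≡ 3² = 9, 23^16 ≡ 9² = 81 ≡ 34, 23^32 ≡ 34² = 1156 ≡ 28. Since 38 = 32 + 4 + 2, 23^38 ≡ 28·3·12: 28·3 = 84 ≡ 37, then 37·12 = 444 ≡ 21. So 23^38 ≡ 21 (mod 47).
f(24): Repeated squaring mod 47: 24^1 ≡ 24, 24^2 ≡ 24² = 576 ≡ 12, 24^4 ≡ 12² = 144 ≡ 3, 24^8 ≡ 3² = 9, 24^16 ≡ 9² = 81 ≡ 34, 24^32 ≡ 34² = 1156 ≡ 28. Since 38 = 32 + 4 + 2, 24^38 ≡ 28·3·12: 28·3 = 84 ≡ 37, then 37·12 = 444 ≡ 21. So 24^38 ≡ 21 (mod 47).
So f(23) = f(24) = 21 while 23 ≠ 24, so f is not injective, hence not bijective.
Since f is not bijective, we determine |image(f)|. Computing x^38 mod 47 for each x (by repeated squaring, reducing mod 47 at every step), the values f(0), f(1), …, f(46) are: 0, 1, 9, 42, 34, 6, 2, 3, 24, 25, 7, 4, 18, 14, 27, 17, 28, 12, 37, 8, 16, 32, 36, 21, 21, 36, 32, 16, 8, 37, 12, 28, 17, 27, 14, 18, 4, 7, 25, 24, 3, 2, 6, 34, 42, 9, 1.
The distinct values are {0, 1, 2, 3, 4, 6, 7, 8, 9, 12, 14, 16, 17, 18, 21, 24, 25, 27, 28, 32, 34, 36, 37, 42}; there are 24 of them.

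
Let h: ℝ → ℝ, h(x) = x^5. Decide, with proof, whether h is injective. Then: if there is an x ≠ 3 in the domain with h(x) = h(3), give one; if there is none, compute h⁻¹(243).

On ℝ, x ↦ x^5 is strictly increasing (since 5 is odd), so h(x_1) = h(x_2) forces x_1 = x_2. Hence h is injective.
Since x ↦ x^5 is strictly increasing on ℝ, it is injective there, so no x ≠ 3 in the domain has h(x) = h(3). We therefore compute h⁻¹(243) = 243^{1/5} = 3 (indeed 3^5 = 243).

3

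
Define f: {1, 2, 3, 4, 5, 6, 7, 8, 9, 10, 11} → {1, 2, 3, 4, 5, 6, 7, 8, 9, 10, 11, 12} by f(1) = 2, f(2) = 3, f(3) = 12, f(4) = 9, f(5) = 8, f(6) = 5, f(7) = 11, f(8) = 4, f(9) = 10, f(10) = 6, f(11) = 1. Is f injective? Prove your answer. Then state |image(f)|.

11

The values f(1), …, f(11) are 2, 3, 12, 9, 8, 5, 11, 4, 10, 6, 1 — all distinct.
So f(s) = f(t) only when s = t, and f is injective.
The image of f is {1, 2, 3, 4, 5, 6, 8, 9, 10, 11, 12}, which has 11 elements.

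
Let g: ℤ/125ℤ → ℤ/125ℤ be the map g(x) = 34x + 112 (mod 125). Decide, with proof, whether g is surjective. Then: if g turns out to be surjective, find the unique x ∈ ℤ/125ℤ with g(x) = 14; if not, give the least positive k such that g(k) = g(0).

Since gcd(34, 125) = 1, 34 is invertible modulo 125. Euclid's algorithm: 125 = 3·34 + 23, 34 = 1·23 + 11, 23 = 2·11 + 1; back-substituting gives 1 = 114·34 − 31·125, so 34⁻¹ ≡ 114 (mod 125).
For any y ∈ ℤ/125ℤ, x = 114(y − 112) mod 125 satisfies g(x) = 34·114(y − 112) + 112 ≡ y (since 34·114 ≡ 1 mod 125). So every y has a preimage.
Thus g is surjective.
Since g is surjective, we compute g⁻¹(14): solve 34x + 112 ≡ 14 (mod 125), i.e. 34x ≡ 27 (mod 125).
Multiplying by 34⁻¹ = 114 gives x ≡ 114·27 = 3078 = 24·125 + 78 ≡ 78 (mod 125).
Check: g(78) = 34·78 + 112 = 2764 = 22·125 + 14 ≡ 14 (mod 125).

78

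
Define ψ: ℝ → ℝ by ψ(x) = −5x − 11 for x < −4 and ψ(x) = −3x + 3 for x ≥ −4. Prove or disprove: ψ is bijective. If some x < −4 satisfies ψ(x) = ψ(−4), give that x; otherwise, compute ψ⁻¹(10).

Both pieces are strictly decreasing (slopes −5 and −3), so each is injective on its own interval.
The left piece maps (−∞, −4) onto (9, ∞); the right piece maps [−4, ∞) onto (−∞, 15].
These images overlap. In particular ψ(−4) = 15 (right piece), and solving −5x − 11 = 15 on the left piece gives x = −26/5 < −4.
So ψ(−26/5) = ψ(−4) with −26/5 ≠ −4, and ψ is not injective, hence not bijective. This x = −26/5 is the requested value below −4.

-26/5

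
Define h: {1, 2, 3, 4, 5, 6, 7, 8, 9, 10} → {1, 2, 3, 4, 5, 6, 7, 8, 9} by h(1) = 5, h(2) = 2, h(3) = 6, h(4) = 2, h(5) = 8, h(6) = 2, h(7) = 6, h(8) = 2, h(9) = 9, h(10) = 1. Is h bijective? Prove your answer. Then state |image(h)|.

6

h(2) = 2 = h(4) with 2 ≠ 4, so h is not injective, hence not bijective.
The image of h is {1, 2, 5, 6, 8, 9}, which has 6 elements.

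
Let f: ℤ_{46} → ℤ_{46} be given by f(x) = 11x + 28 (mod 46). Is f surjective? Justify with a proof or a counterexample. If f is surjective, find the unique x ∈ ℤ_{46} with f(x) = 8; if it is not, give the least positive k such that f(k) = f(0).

By definition, surjectivity means every element of the codomain has a preimage under f.
Since gcd(11, 46) = 1, 11 is invertible modulo 46. Euclid's algorithm: 46 = 4·11 + 2, 11 = 5·2 + 1; back-substituting gives 1 = 21·11 − 5·46, so 11⁻¹ ≡ 21 (mod 46).
Then y ↦ 21(y − 28) is a two-sided inverse to f, so every y ∈ ℤ_{46} has a preimage.
Therefore f is surjective.
Since f is surjective, we find f⁻¹(8): we need 11x ≡ 8 − 28 ≡ 26 (mod 46). Using 11⁻¹ = 21: x ≡ 21·26 = 546 = 11·46 + 40, so x = 40.
Check: f(40) = 11·40 + 28 = 468 = 10·46 + 8 ≡ 8 (mod 46).

40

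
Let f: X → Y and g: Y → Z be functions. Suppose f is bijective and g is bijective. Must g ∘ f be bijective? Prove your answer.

bijective

Injectivity: if g(f(x_1)) = g(f(x_2)) then f(x_1) = f(x_2) (g injective) so x_1 = x_2 (f injective).
Surjectivity: for c ∈ Z pick b with g(b) = c, then a with f(a) = b; then (g ∘ f)(a) = c.
So g ∘ f is bijective.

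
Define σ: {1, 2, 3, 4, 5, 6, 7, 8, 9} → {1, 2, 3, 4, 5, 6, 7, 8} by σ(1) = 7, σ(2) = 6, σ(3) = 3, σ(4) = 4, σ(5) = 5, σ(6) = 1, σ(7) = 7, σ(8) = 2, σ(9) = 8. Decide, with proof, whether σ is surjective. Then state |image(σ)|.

Every element of the codomain has a preimage: 1 = σ(6), 2 = σ(8), 3 = σ(3), 4 = σ(4), 5 = σ(5), 6 = σ(2), 7 = σ(1), 8 = σ(9).
Hence σ is surjective.
The image of σ is {1, 2, 3, 4, 5, 6, 7, 8}, which has 8 elements.

8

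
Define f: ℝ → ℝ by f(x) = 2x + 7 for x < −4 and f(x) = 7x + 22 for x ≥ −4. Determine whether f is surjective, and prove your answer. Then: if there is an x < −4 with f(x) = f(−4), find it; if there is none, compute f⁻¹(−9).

Both pieces are strictly increasing (slopes 2 and 7), so each is injective on its own interval.
The left piece maps (−∞, −4) onto (−∞, −1); the right piece maps [−4, ∞) onto [−6, ∞).
The union (−∞, −1) ∪ [−6, ∞) covers ℝ, so f is surjective.
For the follow-up: the images overlap, so an x < −4 with f(x) = f(−4) exists. f(−4) = −6; solving 2x + 7 = −6 for x < −4 gives x = (−6 − 7)/2 = −13/2.

-13/2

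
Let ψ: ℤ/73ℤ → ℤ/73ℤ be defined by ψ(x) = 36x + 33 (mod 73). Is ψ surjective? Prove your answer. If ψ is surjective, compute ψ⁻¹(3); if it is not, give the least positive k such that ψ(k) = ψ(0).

Recall that ψ is surjective if every y in the codomain equals ψ(x) for some x in the domain.
Since gcd(36, 73) = 1, 36 is invertible modulo 73. Euclid's algorithm: 73 = 2·36 + 1; back-substituting gives 1 = 71·36 − 35·73, so 36⁻¹ ≡ 71 (mod 73).
Then y ↦ 71(y − 33) is a two-sided inverse to ψ, so every y ∈ ℤ/73ℤ has a preimage.
Hence ψ is surjective.
Since ψ is surjective, we compute ψ⁻¹(3): solve 36x + 33 ≡ 3 (mod 73), i.e. 36x ≡ 43 (mod 73).
Multiplying by 36⁻¹ = 71 gives x ≡ 71·43 = 3053 = 41·73 + 60 ≡ 60 (mod 73).
Check: ψ(60) = 36·60 + 33 = 2193 = 30·73 + 3 ≡ 3 (mod 73).

60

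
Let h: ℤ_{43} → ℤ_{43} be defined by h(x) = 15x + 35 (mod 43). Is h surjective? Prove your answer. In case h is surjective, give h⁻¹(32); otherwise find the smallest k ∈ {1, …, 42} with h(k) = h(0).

17

Recall: h is surjective if every y in the codomain equals h(x) for some x in the domain.
Since gcd(15, 43) = 1, 15 is invertible modulo 43. Euclid's algorithm: 43 = 2·15 + 13, 15 = 1·13 + 2, 13 = 6·2 + 1; back-substituting gives 1 = 23·15 − 8·43, so 15⁻¹ ≡ 23 (mod 43).
Then y ↦ 23(y − 35) is a two-sided inverse to h, so every y ∈ ℤ_{43} has a preimage.
Therefore h is surjective.
Since h is surjective, we compute h⁻¹(32): solve 15x + 35 ≡ 32 (mod 43), i.e. 15x ≡ 40 (mod 43).
Multiplying by 15⁻¹ = 23 gives x ≡ 23·40 = 920 = 21·43 + 17 ≡ 17 (mod 43).
Check: h(17) = 15·17 + 35 = 290 = 6·43 + 32 ≡ 32 (mod 43).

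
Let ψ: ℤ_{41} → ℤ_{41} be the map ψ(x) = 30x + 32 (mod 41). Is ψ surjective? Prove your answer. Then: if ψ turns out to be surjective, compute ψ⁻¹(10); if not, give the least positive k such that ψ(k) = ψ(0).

2

By definition, ψ is surjective if every y in the codomain equals ψ(x) for some x in the domain.
Since gcd(30, 41) = 1, 30 is invertible modulo 41. Euclid's algorithm: 41 = 1·30 + 11, 30 = 2·11 + 8, 11 = 1·8 + 3, 8 = 2·3 + 2, 3 = 1·2 + 1; back-substituting gives 1 = 26·30 − 19·41, so 30⁻¹ ≡ 26 (mod 41).
Then y ↦ 26(y − 32) is a two-sided inverse to ψ, so every y ∈ ℤ_{41} has a preimage.
Hence ψ is surjective.
Since ψ is surjective, we compute ψ⁻¹(10): solve 30x + 32 ≡ 10 (mod 41), i.e. 30x ≡ 19 (mod 41).
Multiplying by 30⁻¹ = 26 gives x ≡ 26·19 = 494 = 12·41 + 2 ≡ 2 (mod 41).
Check: ψ(2) = 30·2 + 32 = 92 = 2·41 + 10 ≡ 10 (mod 41).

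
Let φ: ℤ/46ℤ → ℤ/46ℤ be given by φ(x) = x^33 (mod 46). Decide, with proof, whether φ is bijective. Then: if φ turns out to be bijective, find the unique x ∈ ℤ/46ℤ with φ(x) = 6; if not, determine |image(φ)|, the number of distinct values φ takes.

6

φ(1) = 1^33 = 1.
φ(3): Repeated squaring mod 46: 3^1 ≡ 3, 3^2 ≡ 3² = 9, 3^4 ≡ 9² = 81 ≡ 35, 3^8 ≡ 35² = 1225 ≡ 29, 3^16 ≡ 29² = 841 ≡ 13, 3^32 ≡ 13² = 169 ≡ 31. Since 33 = 32 + 1, 3^33 ≡ 31·3: 31·3 = 93 ≡ 1. So 3^33 ≡ 1 (mod 46).
So φ(1) = φ(3) = 1 while 1 ≠ 3, therefore φ is not injective, hence not bijective.
Since φ is not bijective, we determine |image(φ)|. Computing x^33 mod 46 for each x (by repeated squaring, reducing mod 46 at every step), the values φ(0), φ(1), …, φ(45) are: 0, 1, 24, 1, 24, 45, 24, 45, 24, 1, 22, 45, 24, 1, 22, 45, 24, 45, 24, 45, 22, 45, 22, 23, 24, 1, 24, 1, 22, 1, 22, 1, 24, 45, 22, 1, 24, 45, 22, 1, 22, 1, 22, 45, 22, 45.
The distinct values are {0, 1, 22, 23, 24, 45}; there are 6 of them.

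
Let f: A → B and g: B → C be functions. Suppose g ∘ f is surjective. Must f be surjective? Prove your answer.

not surjective

No. Take A = {1, 2}, B = {1, 2, 3, 4, 5}, C = {1}, f(a) = 1 for every a ∈ A, and g(b) = 1 for every b ∈ B.
Then g ∘ f is surjective onto {1}, but 5 ∈ B has no preimage under f, so f is not surjective.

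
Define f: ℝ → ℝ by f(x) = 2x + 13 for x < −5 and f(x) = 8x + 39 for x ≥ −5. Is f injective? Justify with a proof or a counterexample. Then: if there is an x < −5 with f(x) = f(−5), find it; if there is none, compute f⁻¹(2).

Both pieces are strictly increasing (slopes 2 and 8), so each is injective on its own interval.
The left piece maps (−∞, −5) onto (−∞, 3); the right piece maps [−5, ∞) onto [−1, ∞).
These images overlap. In particular f(−5) = −1 (right piece), and solving 2x + 13 = −1 on the left piece gives x = −7 < −5.
So f(−7) = f(−5) with −7 ≠ −5, and f is not injective. This x = −7 is the requested value below −5.

-7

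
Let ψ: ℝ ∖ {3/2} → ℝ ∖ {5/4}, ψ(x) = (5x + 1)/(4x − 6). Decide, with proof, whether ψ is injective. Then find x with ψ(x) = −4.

Suppose ψ(u) = ψ(v). Cross-multiplying: (5u + 1)(4v − 6) = (5v + 1)(4u − 6).
Expanding both sides and cancelling the symmetric terms leaves −34·(u − v) = 0. Since −34 ≠ 0, u = v. Thus ψ is injective.
Solving ψ(x) = −4: cross-multiplying gives 5x + 1 = −4(4x − 6), which rearranges to 21x = 23, so x = 23/21.

23/21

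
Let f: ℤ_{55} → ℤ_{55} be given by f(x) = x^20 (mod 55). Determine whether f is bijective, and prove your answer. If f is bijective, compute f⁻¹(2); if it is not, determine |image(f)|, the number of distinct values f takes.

f(1) = 1^20 = 1.
f(2): Repeated squaring mod 55: 2^1 ≡ 2, 2^2 ≡ 2² = 4, 2^4 ≡ 4² = 16, 2^8 ≡ 16² = 256 ≡ 36, 2^16 ≡ 36² = 1296 ≡ 31. Since 20 = 16 + 4, 2^20 ≡ 31·16: 31·16 = 496 ≡ 1. So 2^20 ≡ 1 (mod 55).
So f(1) = f(2) = 1 while 1 ≠ 2, therefore f is not injective, hence not bijective.
Since f is not bijective, we determine |image(f)|. Computing x^20 mod 55 for each x (by repeated squaring, reducing mod 55 at every step), the values f(0), f(1), …, f(54) are: 0, 1, 1, 1, 1, 45, 1, 1, 1, 1, 45, 11, 1, 1, 1, 45, 1, 1, 1, 1, 45, 1, 11, 1, 1, 45, 1, 1, 1, 1, 45, 1, 1, 11, 1, 45, 1, 1, 1, 1, 45, 1, 1, 1, 11, 45, 1, 1, 1, 1, 45, 1, 1, 1, 1.
The distinct values are {0, 1, 11, 45}; there are 4 of them.

4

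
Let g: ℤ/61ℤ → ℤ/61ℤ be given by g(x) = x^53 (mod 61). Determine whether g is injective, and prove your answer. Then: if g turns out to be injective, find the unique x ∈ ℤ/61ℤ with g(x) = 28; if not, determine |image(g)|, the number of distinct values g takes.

38

Since 61 is prime, the nonzero elements of ℤ/61ℤ form a cyclic group of order 60.
As gcd(53, 60) = 1, raising to the 53rd power is a bijection on this group: if x_1^53 ≡ x_2^53 then (x_1x_2^{−1})^53 = 1, and the only element of order dividing gcd(53, 60) = 1 is 1, so x_1 = x_2.
With g(0) = 0 this makes g injective on all of ℤ/61ℤ, hence bijective (finite equal-size domain and codomain). In particular g is injective.
Since g is injective, we find the preimage of 28. The inverse of x ↦ x^53 on (ℤ/61ℤ)^× is x ↦ x^17, because 53·17 = 901 = 15·60 + 1 ≡ 1 (mod 60) and x^{60} = 1 for x ≠ 0 (Fermat). So g⁻¹(28) = 28^17 mod 61.
Repeated squaring mod 61: 28^1 ≡ 28, 28^2 ≡ 28² = 784 ≡ 52, 28^4 ≡ 52² = 2704 ≡ 20, 28^8 ≡ 20² = 400 ≡ 34, 28^16 ≡ 34² = 1156 ≡ 58. Since 17 = 16 + 1, 28^17 ≡ 58·28: 58·28 = 1624 ≡ 38. So 28^17 ≡ 38 (mod 61).
Hence g⁻¹(28) = 38.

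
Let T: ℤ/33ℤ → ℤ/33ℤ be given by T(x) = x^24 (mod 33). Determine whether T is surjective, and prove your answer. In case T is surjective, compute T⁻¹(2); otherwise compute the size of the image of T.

T(4): Repeated squaring mod 33: 4^1 ≡ 4, 4^2 ≡ 4² = 16, 4^4 ≡ 16² = 256 ≡ 25, 4^8 ≡ 25² = 625 ≡ 31, 4^16 ≡ 31² = 961 ≡ 4. Since 24 = 16 + 8, 4^24 ≡ 4·31: 4·31 = 124 ≡ 25. So 4^24 ≡ 25 (mod 33).
T(7): Repeated squaring mod 33: 7^1 ≡ 7, 7^2 ≡ 7² = 49 ≡ 16, 7^4 ≡ 16² = 256 ≡ 25, 7^8 ≡ 25² = 625 ≡ 31, 7^16 ≡ 31² = 961 ≡ 4. Since 24 = 16 + 8, 7^24 ≡ 4·31: 4·31 = 124 ≡ 25. So 7^24 ≡ 25 (mod 33).
So T(4) = T(7) = 25 while 4 ≠ 7, therefore T is not injective.
A non-injective map from the 33-element set ℤ/33ℤ to itself takes at most 32 distinct values, so it cannot be surjective. Therefore T is not surjective.
Since T is not surjective, we determine |image(T)|. Computing x^24 mod 33 for each x (by repeated squaring, reducing mod 33 at every step), the values T(0), T(1), …, T(32) are: 0, 1, 16, 15, 25, 31, 9, 25, 4, 27, 1, 22, 12, 16, 4, 3, 31, 31, 3, 4, 16, 12, 22, 1, 27, 4, 25, 9, 31, 25, 15, 16, 1.
The distinct values are {0, 1, 3, 4, 9, 12, 15, 16, 22, 25, 27, 31}; there are 12 of them.

12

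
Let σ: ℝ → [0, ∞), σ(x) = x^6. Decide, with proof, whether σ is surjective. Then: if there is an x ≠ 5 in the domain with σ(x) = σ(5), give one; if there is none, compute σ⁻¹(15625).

For any y ∈ [0, ∞), x = y^{1/6} ∈ ℝ satisfies x^6 = y, so σ is surjective.
For the follow-up, such an x exists: taking x = −5 ∈ ℝ gives σ(−5) = 15625 = σ(5) with −5 ≠ 5.

-5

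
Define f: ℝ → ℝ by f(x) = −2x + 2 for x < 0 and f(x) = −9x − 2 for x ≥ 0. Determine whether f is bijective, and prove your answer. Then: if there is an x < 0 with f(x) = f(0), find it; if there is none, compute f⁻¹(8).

Both pieces are strictly decreasing (slopes −2 and −9), so each is injective on its own interval.
The left piece maps (−∞, 0) onto (2, ∞); the right piece maps [0, ∞) onto (−∞, −2].
The images leave a gap (2 has no preimage), so f is not surjective, hence not bijective.
Because the two images are disjoint, no x < 0 has f(x) = f(0), so we compute f⁻¹(8): 8 lies in (2, ∞), so solve −2x + 2 = 8: x = (8 − 2)/(−2) = −3.

-3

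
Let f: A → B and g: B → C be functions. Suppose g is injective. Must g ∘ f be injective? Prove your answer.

not injective

No. Take A = {1, 2}, B = C = {1, 2, 3, 4, 5, 6}, f(1) = f(2) = 1, and g = identity (injective).
Then (g ∘ f)(1) = (g ∘ f)(2) = 1 with 1 ≠ 2, so g ∘ f is not injective.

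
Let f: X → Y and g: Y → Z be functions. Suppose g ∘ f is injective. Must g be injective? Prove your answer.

No. Take X = {1, 2, 3}, Y = {1, 2, 3, 4, 5}, Z = {1, 2, 3, 4, 5}, f(a) = a for each a ∈ X, and g(b) = 4 if b ∈ {4, 5} else g(b) = b.
Then g ∘ f = f is injective (X ⊂ Y and f is the inclusion), but g(4) = g(5) = 4 with 4 ≠ 5, so g is not injective.

not injective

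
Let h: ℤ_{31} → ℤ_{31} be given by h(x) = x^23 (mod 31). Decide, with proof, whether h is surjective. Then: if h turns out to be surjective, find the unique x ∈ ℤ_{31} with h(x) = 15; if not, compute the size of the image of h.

23

Since 31 is prime, the nonzero elements of ℤ_{31} form a cyclic group of order 30.
As gcd(23, 30) = 1, raising to the 23rd power is a bijection on this group: if s^23 ≡ t^23 then (st^{−1})^23 = 1, and the only element of order dividing gcd(23, 30) = 1 is 1, so s = t.
With h(0) = 0 this makes h injective on all of ℤ_{31}, hence bijective (finite equal-size domain and codomain). In particular h is surjective.
Since h is surjective, we find the preimage of 15. The inverse of x ↦ x^23 on (ℤ_{31})^× is x ↦ x^17, because 23·17 = 391 = 13·30 + 1 ≡ 1 (mod 30) and x^{30} = 1 for x ≠ 0 (Fermat). So h⁻¹(15) = 15^17 mod 31.
Repeated squaring mod 31: 15^1 ≡ 15, 15^2 ≡ 15² = 225 ≡ 8, 15^4 ≡ 8² = 64 ≡ 2, 15^8 ≡ 2² = 4, 15^16 ≡ 4² = 16. Since 17 = 16 + 1, 15^17 ≡ 16·15: 16·15 = 240 ≡ 23. So 15^17 ≡ 23 (mod 31).
Hence h⁻¹(15) = 23.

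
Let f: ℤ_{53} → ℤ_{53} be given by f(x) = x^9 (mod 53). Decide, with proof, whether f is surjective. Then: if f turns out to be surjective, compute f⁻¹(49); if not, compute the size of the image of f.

42

Since 53 is prime, the nonzero elements of ℤ_{53} form a cyclic group of order 52.
As gcd(9, 52) = 1, raising to the 9th power is a bijection on this group: if x_1^9 ≡ x_2^9 then (x_1x_2^{−1})^9 = 1, and the only element of order dividing gcd(9, 52) = 1 is 1, so x_1 = x_2.
With f(0) = 0 this makes f injective on all of ℤ_{53}, hence bijective (finite equal-size domain and codomain). In particular f is surjective.
Since f is surjective, we find the preimage of 49. The inverse of x ↦ x^9 on (ℤ_{53})^× is x ↦ x^29, because 9·29 = 261 = 5·52 + 1 ≡ 1 (mod 52) and x^{52} = 1 for x ≠ 0 (Fermat). So f⁻¹(49) = 49^29 mod 53.
Repeated squaring mod 53: 49^1 ≡ 49, 49^2 ≡ 49² = 2401 ≡ 16, 49^4 ≡ 16² = 256 ≡ 44, 49^8 ≡ 44² = 1936 ≡ 28, 49^16 ≡ 28² = 784 ≡ 42. Since 29 = 16 + 8 + 4 + 1, 49^29 ≡ 42·28·44·49: 42·28 = 1176 ≡ 10, then 10·44 = 440 ≡ 16, then 16·49 = 784 ≡ 42. So 49^29 ≡ 42 (mod 53).
Hence f⁻¹(49) = 42.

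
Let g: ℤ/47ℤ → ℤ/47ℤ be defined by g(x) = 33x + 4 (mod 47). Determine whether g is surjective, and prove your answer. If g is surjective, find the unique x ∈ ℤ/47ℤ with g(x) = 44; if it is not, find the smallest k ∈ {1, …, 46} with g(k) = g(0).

By definition, g is surjective if every y in the codomain equals g(x) for some x in the domain.
Since gcd(33, 47) = 1, 33 is invertible modulo 47. Euclid's algorithm: 47 = 1·33 + 14, 33 = 2·14 + 5, 14 = 2·5 + 4, 5 = 1·4 + 1; back-substituting gives 1 = 10·33 − 7·47, so 33⁻¹ ≡ 10 (mod 47).
For any y ∈ ℤ/47ℤ, x = 10(y − 4) mod 47 satisfies g(x) = 33·10(y − 4) + 4 ≡ y (since 33·10 ≡ 1 mod 47). So every y has a preimage.
Therefore g is surjective.
Since g is surjective, we compute g⁻¹(44): solve 33x + 4 ≡ 44 (mod 47), i.e. 33x ≡ 40 (mod 47).
Multiplying by 33⁻¹ = 10 gives x ≡ 10·40 = 400 = 8·47 + 24 ≡ 24 (mod 47).
Check: g(24) = 33·24 + 4 = 796 = 16·47 + 44 ≡ 44 (mod 47).

24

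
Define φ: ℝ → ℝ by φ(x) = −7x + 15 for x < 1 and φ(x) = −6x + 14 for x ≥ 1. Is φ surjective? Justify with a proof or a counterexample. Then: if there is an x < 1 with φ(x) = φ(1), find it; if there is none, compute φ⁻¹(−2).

8/3

Both pieces are strictly decreasing (slopes −7 and −6), so each is injective on its own interval.
The left piece maps (−∞, 1) onto (8, ∞); the right piece maps [1, ∞) onto (−∞, 8].
These images together cover ℝ, so φ is surjective.
Because the two images are disjoint, no x < 1 has φ(x) = φ(1), so we compute φ⁻¹(−2): −2 lies in (−∞, 8], so solve −6x + 14 = −2: x = (−2 − 14)/(−6) = 8/3.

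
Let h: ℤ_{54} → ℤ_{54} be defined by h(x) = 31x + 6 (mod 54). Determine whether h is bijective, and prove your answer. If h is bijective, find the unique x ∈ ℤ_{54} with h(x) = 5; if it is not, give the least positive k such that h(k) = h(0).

If h(u) = h(v), then 31u ≡ 31v (mod 54). Because gcd(31, 54) = 1, we may cancel 31 to get u ≡ v (mod 54).
We now compute 31⁻¹ mod 54 explicitly. Euclid's algorithm: 54 = 1·31 + 23, 31 = 1·23 + 8, 23 = 2·8 + 7, 8 = 1·7 + 1; back-substituting gives 1 = 7·31 − 4·54, so 31⁻¹ ≡ 7 (mod 54).
Then y ↦ 7(y − 6) is a two-sided inverse to h, so every y ∈ ℤ_{54} has a preimage.
Hence h is bijective.
Since h is bijective, we compute h⁻¹(5): solve 31x + 6 ≡ 5 (mod 54), i.e. 31x ≡ 53 (mod 54).
Multiplying by 31⁻¹ = 7 gives x ≡ 7·53 = 371 = 6·54 + 47 ≡ 47 (mod 54).
Check: h(47) = 31·47 + 6 = 1463 = 27·54 + 5 ≡ 5 (mod 54).

47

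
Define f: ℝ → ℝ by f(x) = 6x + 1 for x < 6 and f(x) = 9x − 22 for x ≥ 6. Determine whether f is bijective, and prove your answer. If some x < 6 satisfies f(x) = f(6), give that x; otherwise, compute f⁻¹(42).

Both pieces are strictly increasing (slopes 6 and 9), so each is injective on its own interval.
The left piece maps (−∞, 6) onto (−∞, 37); the right piece maps [6, ∞) onto [32, ∞).
These images overlap. In particular f(6) = 32 (right piece), and solving 6x + 1 = 32 on the left piece gives x = 31/6 < 6.
So f(31/6) = f(6) with 31/6 ≠ 6, and f is not injective, hence not bijective. This x = 31/6 is the requested value below 6.

31/6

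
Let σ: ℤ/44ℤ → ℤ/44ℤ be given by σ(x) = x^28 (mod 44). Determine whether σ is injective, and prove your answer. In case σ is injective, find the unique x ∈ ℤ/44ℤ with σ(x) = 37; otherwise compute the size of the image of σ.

12

σ(10): Repeated squaring mod 44: 10^1 ≡ 10, 10^2 ≡ 10² = 100 ≡ 12, 10^4 ≡ 12² = 144 ≡ 12, 10^8 ≡ 12² = 144 ≡ 12, 10^16 ≡ 12² = 144 ≡ 12. Since 28 = 16 + 8 + 4, 10^28 ≡ 12·12·12: 12·12 = 144 ≡ 12, then 12·12 = 144 ≡ 12. So 10^28 ≡ 12 (mod 44).
σ(12): Repeated squaring mod 44: 12^1 ≡ 12, 12^2 ≡ 12² = 144 ≡ 12, 12^4 ≡ 12² = 144 ≡ 12, 12^8 ≡ 12² = 144 ≡ 12, 12^16 ≡ 12² = 144 ≡ 12. Since 28 = 16 + 8 + 4, 12^28 ≡ 12·12·12: 12·12 = 144 ≡ 12, then 12·12 = 144 ≡ 12. So 12^28 ≡ 12 (mod 44).
So σ(10) = σ(12) = 12 while 10 ≠ 12, thus σ is not injective.
Since σ is not injective, we determine |image(σ)|. Computing x^28 mod 44 for each x (by repeated squaring, reducing mod 44 at every step), the values σ(0), σ(1), …, σ(43) are: 0, 1, 36, 5, 20, 37, 4, 9, 16, 25, 12, 33, 12, 25, 16, 9, 4, 37, 20, 5, 36, 1, 0, 1, 36, 5, 20, 37, 4, 9, 16, 25, 12, 33, 12, 25, 16, 9, 4, 37, 20, 5, 36, 1.
The distinct values are {0, 1, 4, 5, 9, 12, 16, 20, 25, 33, 36, 37}; there are 12 of them.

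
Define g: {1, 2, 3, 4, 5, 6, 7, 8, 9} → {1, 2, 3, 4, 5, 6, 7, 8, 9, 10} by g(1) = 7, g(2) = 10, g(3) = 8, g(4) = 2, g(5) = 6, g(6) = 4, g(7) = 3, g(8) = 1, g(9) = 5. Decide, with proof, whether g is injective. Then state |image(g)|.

The values g(1), …, g(9) are 7, 10, 8, 2, 6, 4, 3, 1, 5 — all distinct.
So g(x_1) = g(x_2) only when x_1 = x_2, and g is injective.
The image of g is {1, 2, 3, 4, 5, 6, 7, 8, 10}, which has 9 elements.

9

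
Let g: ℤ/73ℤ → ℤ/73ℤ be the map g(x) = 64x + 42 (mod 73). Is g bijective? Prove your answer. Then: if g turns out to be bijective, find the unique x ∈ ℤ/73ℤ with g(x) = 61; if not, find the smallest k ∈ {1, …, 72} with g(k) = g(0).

If g(s) = g(t), then 64s ≡ 64t (mod 73). Because gcd(64, 73) = 1, we may cancel 64 to get s ≡ t (mod 73).
We now compute 64⁻¹ mod 73 explicitly. Euclid's algorithm: 73 = 1·64 + 9, 64 = 7·9 + 1; back-substituting gives 1 = 8·64 − 7·73, so 64⁻¹ ≡ 8 (mod 73).
For any y ∈ ℤ/73ℤ, x = 8(y − 42) mod 73 satisfies g(x) = 64·8(y − 42) + 42 ≡ y (since 64·8 ≡ 1 mod 73). So every y has a preimage.
So g is bijective.
Since g is bijective, we find g⁻¹(61): we need 64x ≡ 61 − 42 ≡ 19 (mod 73). Using 64⁻¹ = 8: x ≡ 8·19 = 152 = 2·73 + 6, so x = 6.
Check: g(6) = 64·6 + 42 = 426 = 5·73 + 61 ≡ 61 (mod 73).

6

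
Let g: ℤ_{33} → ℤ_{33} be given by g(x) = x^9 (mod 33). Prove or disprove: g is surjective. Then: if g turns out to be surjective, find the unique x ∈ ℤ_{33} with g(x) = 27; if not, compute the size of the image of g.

Computing x^9 mod 33 for each x (by repeated squaring, reducing mod 33 at every step), the values g(0), g(1), …, g(32) are: 0, 1, 17, 15, 25, 20, 24, 19, 29, 27, 10, 11, 12, 28, 26, 3, 31, 2, 30, 7, 5, 21, 22, 23, 6, 4, 14, 9, 13, 8, 18, 16, 32.
Every element of ℤ_{33} appears exactly once in this list, so g is a bijection, and in particular surjective.
Since g is surjective, we read off the preimage of 27 from the same table: g(9) = 27, so g⁻¹(27) = 9.

9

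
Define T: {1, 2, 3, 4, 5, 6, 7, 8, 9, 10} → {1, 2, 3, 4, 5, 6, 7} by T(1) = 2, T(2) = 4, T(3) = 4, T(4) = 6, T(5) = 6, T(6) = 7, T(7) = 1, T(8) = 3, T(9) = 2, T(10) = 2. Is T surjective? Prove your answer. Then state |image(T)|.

No element maps to 5, so T is not surjective.
The image of T is {1, 2, 3, 4, 6, 7}, which has 6 elements.

6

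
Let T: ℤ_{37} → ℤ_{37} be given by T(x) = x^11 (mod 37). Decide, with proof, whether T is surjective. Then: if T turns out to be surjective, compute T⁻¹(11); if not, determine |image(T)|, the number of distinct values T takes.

27

Since 37 is prime, the nonzero elements of ℤ_{37} form a cyclic group of order 36.
As gcd(11, 36) = 1, raising to the 11th power is a bijection on this group: if s^11 ≡ t^11 then (st^{−1})^11 = 1, and the only element of order dividing gcd(11, 36) = 1 is 1, so s = t.
With T(0) = 0 this makes T injective on all of ℤ_{37}, hence bijective (finite equal-size domain and codomain). In particular T is surjective.
Since T is surjective, we find the preimage of 11. The inverse of x ↦ x^11 on (ℤ_{37})^× is x ↦ x^23, because 11·23 = 253 = 7·36 + 1 ≡ 1 (mod 36) and x^{36} = 1 for x ≠ 0 (Fermat). So T⁻¹(11) = 11^23 mod 37.
Repeated squaring mod 37: 11^1 ≡ 11, 11^2 ≡ 11² = 121 ≡ 10, 11^4 ≡ 10² = 100 ≡ 26, 11^8 ≡ 26² = 676 ≡ 10, 11^16 ≡ 10² = 100 ≡ 26. Since 23 = 16 + 4 + 2 + 1, 11^23 ≡ 26·26·10·11: 26·26 = 676 ≡ 10, then 10·10 = 100 ≡ 26, then 26·11 = 286 ≡ 27. So 11^23 ≡ 27 (mod 37).
Hence T⁻¹(11) = 27.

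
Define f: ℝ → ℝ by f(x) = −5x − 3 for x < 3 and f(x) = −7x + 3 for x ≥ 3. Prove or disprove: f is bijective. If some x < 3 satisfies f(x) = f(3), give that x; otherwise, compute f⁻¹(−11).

Both pieces are strictly decreasing (slopes −5 and −7), so each is injective on its own interval.
The left piece maps (−∞, 3) onto (−18, ∞); the right piece maps [3, ∞) onto (−∞, −18].
Since −18 = −18, the images partition ℝ: f is injective and surjective, hence bijective.
Because the two images are disjoint, no x < 3 has f(x) = f(3), so we compute f⁻¹(−11): −11 lies in (−18, ∞), so solve −5x − 3 = −11: x = (−11 + 3)/(−5) = 8/5.

8/5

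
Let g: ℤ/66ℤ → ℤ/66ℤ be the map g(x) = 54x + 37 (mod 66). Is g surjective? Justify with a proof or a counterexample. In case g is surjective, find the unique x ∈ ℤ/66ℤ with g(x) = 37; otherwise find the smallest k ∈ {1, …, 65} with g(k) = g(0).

11

Since gcd(54, 66) = 6, we have 54x ≡ 0 (mod 6) for all x, so g(x) ≡ 1 (mod 6).
But 0 ≢ 1 (mod 6), so 0 ∈ ℤ/66ℤ has no preimage. So g is not surjective.
Since g is not surjective, we find the least positive k with g(k) = g(0): this means 54k ≡ 0 (mod 66), i.e. 66 ∣ 54k. Since gcd(54, 66) = 6, dividing through by 6 this holds exactly when 11 ∣ 9k, and as gcd(9, 11) = 1, exactly when 11 ∣ k.
The smallest positive such k is 11.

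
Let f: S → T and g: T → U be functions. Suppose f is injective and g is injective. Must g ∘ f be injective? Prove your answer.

Suppose (g ∘ f)(a) = (g ∘ f)(b), i.e. g(f(a)) = g(f(b)).
Since g is injective, f(a) = f(b). Since f is injective, a = b. Therefore g ∘ f is injective.

injective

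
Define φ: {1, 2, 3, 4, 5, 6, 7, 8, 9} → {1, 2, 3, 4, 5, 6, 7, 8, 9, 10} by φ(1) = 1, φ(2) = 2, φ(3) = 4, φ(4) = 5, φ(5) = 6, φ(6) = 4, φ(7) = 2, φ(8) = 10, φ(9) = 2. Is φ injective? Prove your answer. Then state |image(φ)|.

φ(3) = 4 = φ(6) with 3 ≠ 6, so φ is not injective.
The image of φ is {1, 2, 4, 5, 6, 10}, which has 6 elements.

6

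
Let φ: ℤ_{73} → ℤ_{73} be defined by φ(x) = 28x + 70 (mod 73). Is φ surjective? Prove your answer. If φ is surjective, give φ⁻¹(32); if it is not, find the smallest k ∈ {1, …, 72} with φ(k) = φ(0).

Since gcd(28, 73) = 1, 28 is invertible modulo 73. Euclid's algorithm: 73 = 2·28 + 17, 28 = 1·17 + 11, 17 = 1·11 + 6, 11 = 1·6 + 5, 6 = 1·5 + 1; back-substituting gives 1 = 60·28 − 23·73, so 28⁻¹ ≡ 60 (mod 73).
For any y ∈ ℤ_{73}, x = 60(y − 70) mod 73 satisfies φ(x) = 28·60(y − 70) + 70 ≡ y (since 28·60 ≡ 1 mod 73). So every y has a preimage.
Therefore φ is surjective.
Since φ is surjective, we find φ⁻¹(32): we need 28x ≡ 32 − 70 ≡ 35 (mod 73). Using 28⁻¹ = 60: x ≡ 60·35 = 2100 = 28·73 + 56, so x = 56.
Check: φ(56) = 28·56 + 70 = 1638 = 22·73 + 32 ≡ 32 (mod 73).

56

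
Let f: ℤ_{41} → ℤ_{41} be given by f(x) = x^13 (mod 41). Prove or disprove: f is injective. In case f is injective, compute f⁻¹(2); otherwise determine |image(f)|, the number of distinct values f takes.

Since 41 is prime, the nonzero elements of ℤ_{41} form a cyclic group of order 40.
As gcd(13, 40) = 1, raising to the 13th power is a bijection on this group: if u^13 ≡ v^13 then (uv^{−1})^13 = 1, and the only element of order dividing gcd(13, 40) = 1 is 1, so u = v.
With f(0) = 0 this makes f injective on all of ℤ_{41}, hence bijective (finite equal-size domain and codomain). In particular f is injective.
Since f is injective, we find the preimage of 2. The inverse of x ↦ x^13 on (ℤ_{41})^× is x ↦ x^37, because 13·37 = 481 = 12·40 + 1 ≡ 1 (mod 40) and x^{40} = 1 for x ≠ 0 (Fermat). So f⁻¹(2) = 2^37 mod 41.
Repeated squaring mod 41: 2^1 ≡ 2, 2^2 ≡ 2² = 4, 2^4 ≡ 4² = 16, 2^8 ≡ 16² = 256 ≡ 10, 2^16 ≡ 10² = 100 ≡ 18, 2^32 ≡ 18² = 324 ≡ 37. Since 37 = 32 + 4 + 1, 2^37 ≡ 37·16·2: 37·16 = 592 ≡ 18, then 18·2 = 36. So 2^37 ≡ 36 (mod 41).
Hence f⁻¹(2) = 36.

36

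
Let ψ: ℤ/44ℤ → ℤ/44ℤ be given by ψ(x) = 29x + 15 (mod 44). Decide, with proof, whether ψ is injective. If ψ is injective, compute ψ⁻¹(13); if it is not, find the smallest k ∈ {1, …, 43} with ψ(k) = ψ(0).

Suppose ψ(a) = ψ(b) in ℤ/44ℤ. Then 29a + 15 ≡ 29b + 15 (mod 44), hence 29(a − b) ≡ 0 (mod 44).
Since gcd(29, 44) = 1, 29 is invertible modulo 44, so a − b ≡ 0 (mod 44), i.e. a = b.
So ψ is injective.
We now compute 29⁻¹ mod 44 explicitly. Euclid's algorithm: 44 = 1·29 + 15, 29 = 1·15 + 14, 15 = 1·14 + 1; back-substituting gives 1 = 41·29 − 27·44, so 29⁻¹ ≡ 41 (mod 44).
Since ψ is injective, we compute ψ⁻¹(13): solve 29x + 15 ≡ 13 (mod 44), i.e. 29x ≡ 42 (mod 44).
Multiplying by 29⁻¹ = 41 gives x ≡ 41·42 = 1722 = 39·44 + 6 ≡ 6 (mod 44).
Check: ψ(6) = 29·6 + 15 = 189 = 4·44 + 13 ≡ 13 (mod 44).

6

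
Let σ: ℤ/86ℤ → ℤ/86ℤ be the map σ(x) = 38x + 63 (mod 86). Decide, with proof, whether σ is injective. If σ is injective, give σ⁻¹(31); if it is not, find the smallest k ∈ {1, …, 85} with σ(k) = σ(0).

43

By definition, injectivity means: for all u, v in the domain, σ(u) = σ(v) implies u = v.
We have gcd(38, 86) = 2 > 1. Taking u = 0 and v = 43: σ(0) = 63 and σ(43) = 38·43 + 63 = 1697 ≡ 63 (mod 86).
So σ(0) = σ(43) while 0 ≠ 43, so σ is not injective.
Since σ is not injective, we find the least positive k with σ(k) = σ(0): this means 38k ≡ 0 (mod 86), i.e. 86 ∣ 38k. Since gcd(38, 86) = 2, dividing through by 2 this holds exactly when 43 ∣ 19k, and as gcd(19, 43) = 1, exactly when 43 ∣ k.
The smallest positive such k is 43.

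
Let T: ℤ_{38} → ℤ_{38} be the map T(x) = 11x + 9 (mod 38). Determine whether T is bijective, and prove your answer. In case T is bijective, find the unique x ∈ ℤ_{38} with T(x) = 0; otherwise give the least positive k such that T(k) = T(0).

13

Suppose T(a) = T(b) in ℤ_{38}. Then 11a + 9 ≡ 11b + 9 (mod 38), therefore 11(a − b) ≡ 0 (mod 38).
Since gcd(11, 38) = 1, 11 is invertible modulo 38, therefore a − b ≡ 0 (mod 38), i.e. a = b.
We now compute 11⁻¹ mod 38 explicitly. Euclid's algorithm: 38 = 3·11 + 5, 11 = 2·5 + 1; back-substituting gives 1 = 7·11 − 2·38, so 11⁻¹ ≡ 7 (mod 38).
Then y ↦ 7(y − 9) is a two-sided inverse to T, so every y ∈ ℤ_{38} has a preimage.
Hence T is bijective.
Since T is bijective, we find T⁻¹(0): we need 11x ≡ 0 − 9 ≡ 29 (mod 38). Using 11⁻¹ = 7: x ≡ 7·29 = 203 = 5·38 + 13, so x = 13.
Check: T(13) = 11·13 + 9 = 152 = 4·38 + 0 ≡ 0 (mod 38).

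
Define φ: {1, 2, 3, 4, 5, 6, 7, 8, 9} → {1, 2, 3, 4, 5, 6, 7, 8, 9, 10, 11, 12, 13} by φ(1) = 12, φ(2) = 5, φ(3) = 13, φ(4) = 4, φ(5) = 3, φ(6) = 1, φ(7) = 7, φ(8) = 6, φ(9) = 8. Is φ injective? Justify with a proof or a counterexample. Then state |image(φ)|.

9

The values φ(1), …, φ(9) are 12, 5, 13, 4, 3, 1, 7, 6, 8 — all distinct.
So φ(u) = φ(v) only when u = v, and φ is injective.
The image of φ is {1, 3, 4, 5, 6, 7, 8, 12, 13}, which has 9 elements.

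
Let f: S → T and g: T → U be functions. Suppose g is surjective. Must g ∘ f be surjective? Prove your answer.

not surjective

No. Take S = {1}, T = U = {1, 2, 3}, f(1) = 1, and g = identity (surjective).
Then (g ∘ f)(1) = 1, and 3 ∈ U has no preimage under g ∘ f, so g ∘ f is not surjective.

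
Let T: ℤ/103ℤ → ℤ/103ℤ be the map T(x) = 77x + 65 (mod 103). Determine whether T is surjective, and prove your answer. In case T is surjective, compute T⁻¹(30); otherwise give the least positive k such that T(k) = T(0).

37

Since gcd(77, 103) = 1, 77 is invertible modulo 103. Euclid's algorithm: 103 = 1·77 + 26, 77 = 2·26 + 25, 26 = 1·25 + 1; back-substituting gives 1 = 99·77 − 74·103, so 77⁻¹ ≡ 99 (mod 103).
Then y ↦ 99(y − 65) is a two-sided inverse to T, so every y ∈ ℤ/103ℤ has a preimage.
Thus T is surjective.
Since T is surjective, we find T⁻¹(30): we need 77x ≡ 30 − 65 ≡ 68 (mod 103). Using 77⁻¹ = 99: x ≡ 99·68 = 6732 = 65·103 + 37, so x = 37.
Check: T(37) = 77·37 + 65 = 2914 = 28·103 + 30 ≡ 30 (mod 103).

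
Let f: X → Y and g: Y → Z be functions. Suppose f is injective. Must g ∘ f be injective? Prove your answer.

No. Take X = Y = Z = {1, 2, 3}, f = identity (injective), and g(x) = 1 for every x.
Then (g ∘ f)(1) = 1 = (g ∘ f)(3) with 1 ≠ 3, so g ∘ f is not injective.

not injective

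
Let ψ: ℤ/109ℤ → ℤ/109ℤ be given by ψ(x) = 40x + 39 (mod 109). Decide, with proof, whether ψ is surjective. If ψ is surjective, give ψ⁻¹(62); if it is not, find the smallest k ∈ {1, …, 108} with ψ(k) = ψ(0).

36

Recall: ψ is surjective if every y in the codomain equals ψ(x) for some x in the domain.
Since gcd(40, 109) = 1, 40 is invertible modulo 109. Euclid's algorithm: 109 = 2·40 + 29, 40 = 1·29 + 11, 29 = 2·11 + 7, 11 = 1·7 + 4, 7 = 1·4 + 3, 4 = 1·3 + 1; back-substituting gives 1 = 30·40 − 11·109, so 40⁻¹ ≡ 30 (mod 109).
Then y ↦ 30(y − 39) is a two-sided inverse to ψ, so every y ∈ ℤ/109ℤ has a preimage.
So ψ is surjective.
Since ψ is surjective, we compute ψ⁻¹(62): solve 40x + 39 ≡ 62 (mod 109), i.e. 40x ≡ 23 (mod 109).
Multiplying by 40⁻¹ = 30 gives x ≡ 30·23 = 690 = 6·109 + 36 ≡ 36 (mod 109).
Check: ψ(36) = 40·36 + 39 = 1479 = 13·109 + 62 ≡ 62 (mod 109).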